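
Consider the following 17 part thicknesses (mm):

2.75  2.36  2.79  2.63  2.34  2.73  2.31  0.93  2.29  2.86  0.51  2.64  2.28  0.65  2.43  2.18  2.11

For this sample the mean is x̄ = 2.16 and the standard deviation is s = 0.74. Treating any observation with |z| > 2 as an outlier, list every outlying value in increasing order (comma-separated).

Cutoffs at x̄ ± 2s: 2.16 ± 2·0.74 = [0.68, 3.64].
0.51: z = -2.23, |z| > 2 → outlier.
0.65: z = -2.04, |z| > 2 → outlier.
Every other value lies within [0.68, 3.64].

0.51, 0.65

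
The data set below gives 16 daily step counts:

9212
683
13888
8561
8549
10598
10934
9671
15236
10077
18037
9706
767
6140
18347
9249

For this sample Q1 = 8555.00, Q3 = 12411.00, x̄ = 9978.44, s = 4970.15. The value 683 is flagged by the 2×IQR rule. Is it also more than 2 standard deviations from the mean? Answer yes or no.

z = (683 − 9978.44) / 4970.15 = -1.87.
|z| = 1.87 ≤ 2.

no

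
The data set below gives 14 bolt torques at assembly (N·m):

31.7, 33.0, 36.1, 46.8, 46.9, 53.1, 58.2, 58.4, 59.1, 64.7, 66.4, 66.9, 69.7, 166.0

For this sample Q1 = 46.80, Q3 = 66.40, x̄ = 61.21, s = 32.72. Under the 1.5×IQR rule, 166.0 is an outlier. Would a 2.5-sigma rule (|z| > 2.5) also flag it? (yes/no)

yes

z = (166.0 − 61.21) / 32.72 = 3.20.
|z| = 3.20 > 2.5.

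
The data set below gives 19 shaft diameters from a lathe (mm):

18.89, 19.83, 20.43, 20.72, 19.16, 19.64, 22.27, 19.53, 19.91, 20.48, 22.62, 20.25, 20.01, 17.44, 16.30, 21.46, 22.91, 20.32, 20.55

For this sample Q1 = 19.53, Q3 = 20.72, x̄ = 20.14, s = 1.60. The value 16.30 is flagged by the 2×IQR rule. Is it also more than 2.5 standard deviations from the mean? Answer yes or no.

z = (16.30 − 20.14) / 1.60 = -2.40.
|z| = 2.40 ≤ 2.5.

no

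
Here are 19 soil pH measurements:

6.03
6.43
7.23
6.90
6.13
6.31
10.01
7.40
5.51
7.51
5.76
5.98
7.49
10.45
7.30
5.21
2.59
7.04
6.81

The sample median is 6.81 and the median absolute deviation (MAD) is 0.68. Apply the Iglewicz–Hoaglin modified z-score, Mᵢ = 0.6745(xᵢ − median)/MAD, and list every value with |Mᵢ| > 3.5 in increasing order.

2.59, 10.45

|Mᵢ| > 3.5 ⇔ |xᵢ − 6.81| > 3.5·0.68/0.6745 = 3.53.
So outliers lie outside [3.28, 10.34].
2.59: M = -4.19 → outlier.
10.45: M = 3.61 → outlier.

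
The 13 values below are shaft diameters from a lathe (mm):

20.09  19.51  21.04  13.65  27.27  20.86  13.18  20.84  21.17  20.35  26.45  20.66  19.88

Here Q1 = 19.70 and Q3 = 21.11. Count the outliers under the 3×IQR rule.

IQR = 1.41; fences at 19.70 − 4.23 = 15.47 and 21.11 + 4.23 = 25.34.
Outside the cutoffs: 13.18, 13.65, 26.45, 27.27.

4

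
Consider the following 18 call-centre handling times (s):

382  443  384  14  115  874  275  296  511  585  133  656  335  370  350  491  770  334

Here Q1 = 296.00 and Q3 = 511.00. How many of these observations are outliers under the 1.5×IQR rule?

1

IQR = 215.00; fences at 296.00 − 322.50 = -26.50 and 511.00 + 322.50 = 833.50.
Outside the cutoffs: 874.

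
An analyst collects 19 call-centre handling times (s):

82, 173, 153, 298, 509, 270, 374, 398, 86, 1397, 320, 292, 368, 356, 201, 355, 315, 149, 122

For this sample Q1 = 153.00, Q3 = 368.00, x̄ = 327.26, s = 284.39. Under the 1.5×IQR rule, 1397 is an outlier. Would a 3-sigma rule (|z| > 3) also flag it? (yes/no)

z = (1397 − 327.26) / 284.39 = 3.76.
|z| = 3.76 > 3.

yes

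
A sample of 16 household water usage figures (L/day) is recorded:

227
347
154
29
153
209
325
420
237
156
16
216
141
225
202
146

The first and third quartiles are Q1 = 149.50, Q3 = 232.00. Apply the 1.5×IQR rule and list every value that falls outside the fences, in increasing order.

16, 420

IQR = Q3 − Q1 = 232.00 − 149.50 = 82.50.
Lower fence = Q1 − 1.5·IQR = 149.50 − 123.75 = 25.75.
Upper fence = Q3 + 1.5·IQR = 232.00 + 123.75 = 355.75.
16 < 25.75 → outlier.
420 > 355.75 → outlier.
All remaining values lie within [25.75, 355.75].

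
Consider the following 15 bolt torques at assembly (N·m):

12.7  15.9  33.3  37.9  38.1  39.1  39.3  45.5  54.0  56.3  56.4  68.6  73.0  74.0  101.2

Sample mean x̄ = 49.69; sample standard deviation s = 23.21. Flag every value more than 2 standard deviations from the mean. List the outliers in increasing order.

Cutoffs at x̄ ± 2s: 49.69 ± 2·23.21 = [3.27, 96.11].
101.2: z = 2.22, |z| > 2 → outlier.
Every other value lies within [3.27, 96.11].

101.2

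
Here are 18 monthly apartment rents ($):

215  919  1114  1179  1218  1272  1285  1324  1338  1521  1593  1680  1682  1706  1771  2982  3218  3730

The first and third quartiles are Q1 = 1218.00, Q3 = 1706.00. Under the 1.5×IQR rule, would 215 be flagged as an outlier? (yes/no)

yes

IQR = Q3 − Q1 = 1706.00 − 1218.00 = 488.00.
Lower fence = Q1 − 1.5·IQR = 1218.00 − 732.00 = 486.00.
Upper fence = Q3 + 1.5·IQR = 1706.00 + 732.00 = 2438.00.
215 lies below the lower fence.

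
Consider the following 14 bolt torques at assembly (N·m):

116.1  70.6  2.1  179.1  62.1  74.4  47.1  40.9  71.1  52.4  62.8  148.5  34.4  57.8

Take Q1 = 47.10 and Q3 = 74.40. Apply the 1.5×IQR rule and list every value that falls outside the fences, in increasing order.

2.1, 116.1, 148.5, 179.1

IQR = Q3 − Q1 = 74.40 − 47.10 = 27.30.
Lower fence = Q1 − 1.5·IQR = 47.10 − 40.95 = 6.15.
Upper fence = Q3 + 1.5·IQR = 74.40 + 40.95 = 115.35.
2.1 < 6.15 → outlier.
116.1 > 115.35 → outlier.
148.5 > 115.35 → outlier.
179.1 > 115.35 → outlier.
All remaining values lie within [6.15, 115.35].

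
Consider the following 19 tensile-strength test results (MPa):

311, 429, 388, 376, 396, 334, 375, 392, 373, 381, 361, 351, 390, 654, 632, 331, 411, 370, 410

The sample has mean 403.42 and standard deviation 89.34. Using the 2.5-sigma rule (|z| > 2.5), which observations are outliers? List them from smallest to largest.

Cutoffs at x̄ ± 2.5s: 403.42 ± 2.5·89.34 = [180.07, 626.77].
632: z = 2.56, |z| > 2.5 → outlier.
654: z = 2.80, |z| > 2.5 → outlier.
Every other value lies within [180.07, 626.77].

632, 654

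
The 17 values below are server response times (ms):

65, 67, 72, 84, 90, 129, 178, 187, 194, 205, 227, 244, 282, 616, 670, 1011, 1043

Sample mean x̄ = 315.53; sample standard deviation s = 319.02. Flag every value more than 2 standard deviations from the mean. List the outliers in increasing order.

1011, 1043

Cutoffs at x̄ ± 2s: 315.53 ± 2·319.02 = [-322.51, 953.57].
1011: z = 2.18, |z| > 2 → outlier.
1043: z = 2.28, |z| > 2 → outlier.
Every other value lies within [-322.51, 953.57].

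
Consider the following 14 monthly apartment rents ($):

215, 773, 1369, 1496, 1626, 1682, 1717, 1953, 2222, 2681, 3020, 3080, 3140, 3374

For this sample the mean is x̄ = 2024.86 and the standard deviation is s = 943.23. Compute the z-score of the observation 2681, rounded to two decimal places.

0.70

z = (2681 − 2024.86) / 943.23 = 0.70.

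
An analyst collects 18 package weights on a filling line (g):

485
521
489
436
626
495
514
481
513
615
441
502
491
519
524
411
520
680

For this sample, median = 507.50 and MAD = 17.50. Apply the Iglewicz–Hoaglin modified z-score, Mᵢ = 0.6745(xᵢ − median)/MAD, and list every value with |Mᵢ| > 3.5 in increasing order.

|Mᵢ| > 3.5 ⇔ |xᵢ − 507.50| > 3.5·17.50/0.6745 = 90.81.
So outliers lie outside [416.69, 598.31].
411: M = -3.72 → outlier.
615: M = 4.14 → outlier.
626: M = 4.57 → outlier.
680: M = 6.65 → outlier.

411, 615, 626, 680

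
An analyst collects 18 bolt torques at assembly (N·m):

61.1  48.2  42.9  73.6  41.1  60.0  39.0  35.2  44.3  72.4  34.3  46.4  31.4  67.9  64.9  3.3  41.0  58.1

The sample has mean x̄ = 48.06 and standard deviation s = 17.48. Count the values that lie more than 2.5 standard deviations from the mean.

Cutoffs: x̄ ± 2.5s = [4.36, 91.76].
Outside the cutoffs: 3.3.

1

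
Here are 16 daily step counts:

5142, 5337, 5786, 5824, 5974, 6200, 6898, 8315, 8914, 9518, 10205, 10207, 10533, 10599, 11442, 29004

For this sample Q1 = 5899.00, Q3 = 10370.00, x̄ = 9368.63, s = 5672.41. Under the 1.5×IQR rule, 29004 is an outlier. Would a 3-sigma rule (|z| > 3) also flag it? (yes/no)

yes

z = (29004 − 9368.63) / 5672.41 = 3.46.
|z| = 3.46 > 3.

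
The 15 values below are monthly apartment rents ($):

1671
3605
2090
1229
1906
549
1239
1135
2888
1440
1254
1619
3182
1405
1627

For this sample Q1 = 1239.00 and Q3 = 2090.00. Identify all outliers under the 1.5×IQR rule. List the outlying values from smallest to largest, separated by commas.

IQR = Q3 − Q1 = 2090.00 − 1239.00 = 851.00.
Lower fence = Q1 − 1.5·IQR = 1239.00 − 1276.50 = -37.50.
Upper fence = Q3 + 1.5·IQR = 2090.00 + 1276.50 = 3366.50.
3605 > 3366.50 → outlier.
All remaining values lie within [-37.50, 3366.50].

3605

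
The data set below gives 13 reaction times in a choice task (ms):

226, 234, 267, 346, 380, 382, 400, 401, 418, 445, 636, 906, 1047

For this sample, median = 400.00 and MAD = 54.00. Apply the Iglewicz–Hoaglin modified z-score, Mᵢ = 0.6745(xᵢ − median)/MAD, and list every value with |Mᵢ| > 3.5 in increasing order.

|Mᵢ| > 3.5 ⇔ |xᵢ − 400.00| > 3.5·54.00/0.6745 = 280.21.
So outliers lie outside [119.79, 680.21].
906: M = 6.32 → outlier.
1047: M = 8.08 → outlier.

906, 1047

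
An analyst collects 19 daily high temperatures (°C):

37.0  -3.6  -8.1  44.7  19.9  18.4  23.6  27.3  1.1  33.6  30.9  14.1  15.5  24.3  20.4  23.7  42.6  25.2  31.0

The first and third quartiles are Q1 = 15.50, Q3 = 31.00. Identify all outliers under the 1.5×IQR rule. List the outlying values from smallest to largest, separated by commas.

IQR = Q3 − Q1 = 31.00 − 15.50 = 15.50.
Lower fence = Q1 − 1.5·IQR = 15.50 − 23.25 = -7.75.
Upper fence = Q3 + 1.5·IQR = 31.00 + 23.25 = 54.25.
-8.1 < -7.75 → outlier.
All remaining values lie within [-7.75, 54.25].

-8.1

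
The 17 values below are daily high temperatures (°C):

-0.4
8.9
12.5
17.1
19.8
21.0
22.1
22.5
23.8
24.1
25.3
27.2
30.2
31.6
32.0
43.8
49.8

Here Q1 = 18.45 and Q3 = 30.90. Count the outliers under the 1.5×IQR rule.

IQR = 12.45; fences at 18.45 − 18.675 = -0.225 and 30.90 + 18.675 = 49.575.
Outside the cutoffs: -0.4, 49.8.

2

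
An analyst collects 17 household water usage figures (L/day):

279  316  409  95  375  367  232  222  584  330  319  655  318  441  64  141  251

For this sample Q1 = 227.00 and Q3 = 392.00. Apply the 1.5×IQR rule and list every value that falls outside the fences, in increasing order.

IQR = Q3 − Q1 = 392.00 − 227.00 = 165.00.
Lower fence = Q1 − 1.5·IQR = 227.00 − 247.50 = -20.50.
Upper fence = Q3 + 1.5·IQR = 392.00 + 247.50 = 639.50.
655 > 639.50 → outlier.
All remaining values lie within [-20.50, 639.50].

655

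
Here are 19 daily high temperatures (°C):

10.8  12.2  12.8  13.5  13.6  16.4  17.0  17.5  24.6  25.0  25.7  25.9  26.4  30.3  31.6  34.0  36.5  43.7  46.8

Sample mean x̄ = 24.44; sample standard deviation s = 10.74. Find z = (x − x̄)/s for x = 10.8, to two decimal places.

-1.27

z = (10.8 − 24.44) / 10.74 = -1.27.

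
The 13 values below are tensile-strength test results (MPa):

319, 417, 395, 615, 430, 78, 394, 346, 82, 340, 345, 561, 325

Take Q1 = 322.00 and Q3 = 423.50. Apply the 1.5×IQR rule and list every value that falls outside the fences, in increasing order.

IQR = Q3 − Q1 = 423.50 − 322.00 = 101.50.
Lower fence = Q1 − 1.5·IQR = 322.00 − 152.25 = 169.75.
Upper fence = Q3 + 1.5·IQR = 423.50 + 152.25 = 575.75.
78 < 169.75 → outlier.
82 < 169.75 → outlier.
615 > 575.75 → outlier.
All remaining values lie within [169.75, 575.75].

78, 82, 615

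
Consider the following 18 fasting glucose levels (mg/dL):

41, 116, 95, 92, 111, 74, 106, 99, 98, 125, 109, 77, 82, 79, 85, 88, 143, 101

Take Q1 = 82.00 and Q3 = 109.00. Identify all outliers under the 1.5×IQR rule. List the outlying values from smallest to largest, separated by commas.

41

IQR = Q3 − Q1 = 109.00 − 82.00 = 27.00.
Lower fence = Q1 − 1.5·IQR = 82.00 − 40.50 = 41.50.
Upper fence = Q3 + 1.5·IQR = 109.00 + 40.50 = 149.50.
41 < 41.50 → outlier.
All remaining values lie within [41.50, 149.50].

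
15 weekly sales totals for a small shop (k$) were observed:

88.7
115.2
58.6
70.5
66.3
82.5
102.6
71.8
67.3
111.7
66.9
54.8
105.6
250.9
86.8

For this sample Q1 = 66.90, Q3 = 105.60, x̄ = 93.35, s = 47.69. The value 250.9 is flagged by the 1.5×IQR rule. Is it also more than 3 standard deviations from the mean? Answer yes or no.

yes

z = (250.9 − 93.35) / 47.69 = 3.30.
|z| = 3.30 > 3.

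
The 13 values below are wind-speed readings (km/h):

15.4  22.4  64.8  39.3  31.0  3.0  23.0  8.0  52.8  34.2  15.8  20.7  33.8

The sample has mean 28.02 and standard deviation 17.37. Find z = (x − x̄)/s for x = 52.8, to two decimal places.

1.43

z = (52.8 − 28.02) / 17.37 = 1.43.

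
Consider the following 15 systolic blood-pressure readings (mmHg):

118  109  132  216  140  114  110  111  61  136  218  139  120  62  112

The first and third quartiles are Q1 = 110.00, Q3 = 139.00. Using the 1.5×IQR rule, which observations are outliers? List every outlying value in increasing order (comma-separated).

61, 62, 216, 218

IQR = Q3 − Q1 = 139.00 − 110.00 = 29.00.
Lower fence = Q1 − 1.5·IQR = 110.00 − 43.50 = 66.50.
Upper fence = Q3 + 1.5·IQR = 139.00 + 43.50 = 182.50.
61 < 66.50 → outlier.
62 < 66.50 → outlier.
216 > 182.50 → outlier.
218 > 182.50 → outlier.
All remaining values lie within [66.50, 182.50].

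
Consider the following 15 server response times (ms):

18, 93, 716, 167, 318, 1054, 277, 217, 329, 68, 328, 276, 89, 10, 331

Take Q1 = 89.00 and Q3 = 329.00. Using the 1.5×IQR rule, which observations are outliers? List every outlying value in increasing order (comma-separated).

IQR = Q3 − Q1 = 329.00 − 89.00 = 240.00.
Lower fence = Q1 − 1.5·IQR = 89.00 − 360.00 = -271.00.
Upper fence = Q3 + 1.5·IQR = 329.00 + 360.00 = 689.00.
716 > 689.00 → outlier.
1054 > 689.00 → outlier.
All remaining values lie within [-271.00, 689.00].

716, 1054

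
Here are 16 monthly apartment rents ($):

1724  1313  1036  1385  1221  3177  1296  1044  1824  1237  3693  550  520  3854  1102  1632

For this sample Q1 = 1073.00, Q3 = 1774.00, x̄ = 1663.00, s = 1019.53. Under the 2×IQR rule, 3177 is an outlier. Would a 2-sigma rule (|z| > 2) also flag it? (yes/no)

no

z = (3177 − 1663.00) / 1019.53 = 1.48.
|z| = 1.48 ≤ 2.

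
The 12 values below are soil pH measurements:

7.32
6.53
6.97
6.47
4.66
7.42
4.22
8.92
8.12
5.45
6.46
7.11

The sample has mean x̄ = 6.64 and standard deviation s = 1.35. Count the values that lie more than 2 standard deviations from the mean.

0

Cutoffs: x̄ ± 2s = [3.94, 9.34].
Every value lies within the cutoffs.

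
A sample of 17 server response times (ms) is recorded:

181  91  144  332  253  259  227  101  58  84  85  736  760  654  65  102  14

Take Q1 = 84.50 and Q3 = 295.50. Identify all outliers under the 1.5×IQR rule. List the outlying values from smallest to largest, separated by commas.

IQR = Q3 − Q1 = 295.50 − 84.50 = 211.00.
Lower fence = Q1 − 1.5·IQR = 84.50 − 316.50 = -232.00.
Upper fence = Q3 + 1.5·IQR = 295.50 + 316.50 = 612.00.
654 > 612.00 → outlier.
736 > 612.00 → outlier.
760 > 612.00 → outlier.
All remaining values lie within [-232.00, 612.00].

654, 736, 760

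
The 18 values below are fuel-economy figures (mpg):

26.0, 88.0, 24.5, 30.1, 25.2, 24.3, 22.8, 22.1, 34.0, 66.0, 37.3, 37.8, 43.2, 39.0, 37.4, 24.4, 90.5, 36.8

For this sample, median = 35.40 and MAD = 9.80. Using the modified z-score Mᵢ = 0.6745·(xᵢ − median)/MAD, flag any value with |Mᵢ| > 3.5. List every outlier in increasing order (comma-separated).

|Mᵢ| > 3.5 ⇔ |xᵢ − 35.40| > 3.5·9.80/0.6745 = 50.85.
So outliers lie outside [-15.45, 86.25].
88.0: M = 3.62 → outlier.
90.5: M = 3.79 → outlier.

88.0, 90.5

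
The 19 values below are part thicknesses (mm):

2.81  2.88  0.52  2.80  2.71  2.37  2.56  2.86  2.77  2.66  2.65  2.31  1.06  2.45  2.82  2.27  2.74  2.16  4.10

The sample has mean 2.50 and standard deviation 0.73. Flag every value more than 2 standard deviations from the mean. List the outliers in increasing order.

Cutoffs at x̄ ± 2s: 2.50 ± 2·0.73 = [1.04, 3.96].
0.52: z = -2.71, |z| > 2 → outlier.
4.10: z = 2.19, |z| > 2 → outlier.
Every other value lies within [1.04, 3.96].

0.52, 4.10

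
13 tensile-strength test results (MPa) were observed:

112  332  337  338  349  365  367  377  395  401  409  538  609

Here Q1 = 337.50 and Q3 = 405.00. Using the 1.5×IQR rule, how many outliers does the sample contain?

IQR = 67.50; fences at 337.50 − 101.25 = 236.25 and 405.00 + 101.25 = 506.25.
Outside the cutoffs: 112, 538, 609.

3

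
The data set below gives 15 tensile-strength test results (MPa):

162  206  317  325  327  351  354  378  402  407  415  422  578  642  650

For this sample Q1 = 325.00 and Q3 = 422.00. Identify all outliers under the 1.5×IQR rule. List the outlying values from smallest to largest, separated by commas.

IQR = Q3 − Q1 = 422.00 − 325.00 = 97.00.
Lower fence = Q1 − 1.5·IQR = 325.00 − 145.50 = 179.50.
Upper fence = Q3 + 1.5·IQR = 422.00 + 145.50 = 567.50.
162 < 179.50 → outlier.
578 > 567.50 → outlier.
642 > 567.50 → outlier.
650 > 567.50 → outlier.
All remaining values lie within [179.50, 567.50].

162, 578, 642, 650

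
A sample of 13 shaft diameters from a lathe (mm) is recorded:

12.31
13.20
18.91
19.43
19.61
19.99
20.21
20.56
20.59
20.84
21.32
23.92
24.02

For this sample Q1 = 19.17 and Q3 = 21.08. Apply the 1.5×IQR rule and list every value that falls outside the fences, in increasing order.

IQR = Q3 − Q1 = 21.08 − 19.17 = 1.91.
Lower fence = Q1 − 1.5·IQR = 19.17 − 2.865 = 16.305.
Upper fence = Q3 + 1.5·IQR = 21.08 + 2.865 = 23.945.
12.31 < 16.305 → outlier.
13.20 < 16.305 → outlier.
24.02 > 23.945 → outlier.
All remaining values lie within [16.305, 23.945].

12.31, 13.20, 24.02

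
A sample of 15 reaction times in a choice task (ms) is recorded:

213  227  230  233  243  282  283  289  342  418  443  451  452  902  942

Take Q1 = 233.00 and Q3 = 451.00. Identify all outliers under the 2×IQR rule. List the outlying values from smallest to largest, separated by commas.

IQR = Q3 − Q1 = 451.00 − 233.00 = 218.00.
Lower fence = Q1 − 2·IQR = 233.00 − 436.00 = -203.00.
Upper fence = Q3 + 2·IQR = 451.00 + 436.00 = 887.00.
902 > 887.00 → outlier.
942 > 887.00 → outlier.
All remaining values lie within [-203.00, 887.00].

902, 942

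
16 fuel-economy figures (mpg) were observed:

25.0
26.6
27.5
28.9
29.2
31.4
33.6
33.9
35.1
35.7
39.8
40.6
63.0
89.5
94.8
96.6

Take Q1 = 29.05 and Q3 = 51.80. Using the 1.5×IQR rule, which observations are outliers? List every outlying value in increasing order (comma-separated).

IQR = Q3 − Q1 = 51.80 − 29.05 = 22.75.
Lower fence = Q1 − 1.5·IQR = 29.05 − 34.125 = -5.075.
Upper fence = Q3 + 1.5·IQR = 51.80 + 34.125 = 85.925.
89.5 > 85.925 → outlier.
94.8 > 85.925 → outlier.
96.6 > 85.925 → outlier.
All remaining values lie within [-5.075, 85.925].

89.5, 94.8, 96.6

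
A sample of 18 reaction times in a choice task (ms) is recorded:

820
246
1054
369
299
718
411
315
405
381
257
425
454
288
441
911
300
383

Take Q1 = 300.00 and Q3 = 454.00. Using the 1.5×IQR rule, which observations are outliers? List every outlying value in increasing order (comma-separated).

IQR = Q3 − Q1 = 454.00 − 300.00 = 154.00.
Lower fence = Q1 − 1.5·IQR = 300.00 − 231.00 = 69.00.
Upper fence = Q3 + 1.5·IQR = 454.00 + 231.00 = 685.00.
718 > 685.00 → outlier.
820 > 685.00 → outlier.
911 > 685.00 → outlier.
1054 > 685.00 → outlier.
All remaining values lie within [69.00, 685.00].

718, 820, 911, 1054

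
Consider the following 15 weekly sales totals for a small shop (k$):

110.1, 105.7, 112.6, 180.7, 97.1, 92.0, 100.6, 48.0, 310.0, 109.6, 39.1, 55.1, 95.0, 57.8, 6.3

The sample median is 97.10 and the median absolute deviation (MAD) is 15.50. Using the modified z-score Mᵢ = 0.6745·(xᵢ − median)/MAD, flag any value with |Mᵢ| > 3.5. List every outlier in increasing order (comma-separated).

6.3, 180.7, 310.0

|Mᵢ| > 3.5 ⇔ |xᵢ − 97.10| > 3.5·15.50/0.6745 = 80.43.
So outliers lie outside [16.67, 177.53].
6.3: M = -3.95 → outlier.
180.7: M = 3.64 → outlier.
310.0: M = 9.26 → outlier.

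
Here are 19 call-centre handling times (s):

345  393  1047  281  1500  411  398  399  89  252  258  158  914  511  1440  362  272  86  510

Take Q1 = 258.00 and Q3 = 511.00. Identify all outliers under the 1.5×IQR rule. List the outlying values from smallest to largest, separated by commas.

IQR = Q3 − Q1 = 511.00 − 258.00 = 253.00.
Lower fence = Q1 − 1.5·IQR = 258.00 − 379.50 = -121.50.
Upper fence = Q3 + 1.5·IQR = 511.00 + 379.50 = 890.50.
914 > 890.50 → outlier.
1047 > 890.50 → outlier.
1440 > 890.50 → outlier.
1500 > 890.50 → outlier.
All remaining values lie within [-121.50, 890.50].

914, 1047, 1440, 1500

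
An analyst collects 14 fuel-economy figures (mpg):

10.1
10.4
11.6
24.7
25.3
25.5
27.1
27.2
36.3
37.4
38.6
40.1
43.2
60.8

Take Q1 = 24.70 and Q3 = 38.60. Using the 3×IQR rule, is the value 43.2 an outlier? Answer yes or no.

no

IQR = Q3 − Q1 = 38.60 − 24.70 = 13.90.
Lower fence = Q1 − 3·IQR = 24.70 − 41.70 = -17.00.
Upper fence = Q3 + 3·IQR = 38.60 + 41.70 = 80.30.
43.2 lies within [-17.00, 80.30].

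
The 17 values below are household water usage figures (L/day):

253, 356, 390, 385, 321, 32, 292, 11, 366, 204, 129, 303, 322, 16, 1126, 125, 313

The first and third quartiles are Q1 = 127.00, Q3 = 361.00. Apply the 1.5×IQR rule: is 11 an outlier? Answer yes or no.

no

IQR = Q3 − Q1 = 361.00 − 127.00 = 234.00.
Lower fence = Q1 − 1.5·IQR = 127.00 − 351.00 = -224.00.
Upper fence = Q3 + 1.5·IQR = 361.00 + 351.00 = 712.00.
11 lies within [-224.00, 712.00].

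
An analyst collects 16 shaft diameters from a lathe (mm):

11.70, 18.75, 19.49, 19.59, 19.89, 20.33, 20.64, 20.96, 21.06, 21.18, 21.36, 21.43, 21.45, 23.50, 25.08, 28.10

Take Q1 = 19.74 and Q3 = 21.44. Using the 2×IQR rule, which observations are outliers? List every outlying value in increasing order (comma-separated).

11.70, 25.08, 28.10

IQR = Q3 − Q1 = 21.44 − 19.74 = 1.70.
Lower fence = Q1 − 2·IQR = 19.74 − 3.40 = 16.34.
Upper fence = Q3 + 2·IQR = 21.44 + 3.40 = 24.84.
11.70 < 16.34 → outlier.
25.08 > 24.84 → outlier.
28.10 > 24.84 → outlier.
All remaining values lie within [16.34, 24.84].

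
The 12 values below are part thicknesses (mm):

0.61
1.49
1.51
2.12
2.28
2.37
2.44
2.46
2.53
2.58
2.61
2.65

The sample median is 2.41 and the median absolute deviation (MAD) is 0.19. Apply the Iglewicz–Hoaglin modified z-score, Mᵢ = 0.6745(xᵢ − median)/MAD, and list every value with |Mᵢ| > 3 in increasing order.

0.61, 1.49, 1.51

|Mᵢ| > 3 ⇔ |xᵢ − 2.41| > 3·0.19/0.6745 = 0.85.
So outliers lie outside [1.56, 3.26].
0.61: M = -6.39 → outlier.
1.49: M = -3.27 → outlier.
1.51: M = -3.20 → outlier.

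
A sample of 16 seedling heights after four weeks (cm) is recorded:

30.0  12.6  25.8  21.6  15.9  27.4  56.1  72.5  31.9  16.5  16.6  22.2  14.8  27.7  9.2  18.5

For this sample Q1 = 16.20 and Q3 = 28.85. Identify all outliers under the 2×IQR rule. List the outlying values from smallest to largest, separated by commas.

IQR = Q3 − Q1 = 28.85 − 16.20 = 12.65.
Lower fence = Q1 − 2·IQR = 16.20 − 25.30 = -9.10.
Upper fence = Q3 + 2·IQR = 28.85 + 25.30 = 54.15.
56.1 > 54.15 → outlier.
72.5 > 54.15 → outlier.
All remaining values lie within [-9.10, 54.15].

56.1, 72.5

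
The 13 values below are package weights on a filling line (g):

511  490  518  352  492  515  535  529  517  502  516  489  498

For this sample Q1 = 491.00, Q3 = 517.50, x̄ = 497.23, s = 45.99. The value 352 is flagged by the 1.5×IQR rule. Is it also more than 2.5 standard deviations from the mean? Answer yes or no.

yes

z = (352 − 497.23) / 45.99 = -3.16.
|z| = 3.16 > 2.5.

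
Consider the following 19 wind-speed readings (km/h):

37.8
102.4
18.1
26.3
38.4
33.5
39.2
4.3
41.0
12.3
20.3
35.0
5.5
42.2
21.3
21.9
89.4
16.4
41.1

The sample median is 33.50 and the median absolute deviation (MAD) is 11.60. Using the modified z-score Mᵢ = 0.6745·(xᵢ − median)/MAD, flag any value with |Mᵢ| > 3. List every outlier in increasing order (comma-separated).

|Mᵢ| > 3 ⇔ |xᵢ − 33.50| > 3·11.60/0.6745 = 51.59.
So outliers lie outside [-18.09, 85.09].
89.4: M = 3.25 → outlier.
102.4: M = 4.01 → outlier.

89.4, 102.4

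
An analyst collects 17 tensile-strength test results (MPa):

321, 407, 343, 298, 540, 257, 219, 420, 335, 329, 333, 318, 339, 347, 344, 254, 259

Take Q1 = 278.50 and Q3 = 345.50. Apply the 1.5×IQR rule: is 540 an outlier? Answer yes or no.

IQR = Q3 − Q1 = 345.50 − 278.50 = 67.00.
Lower fence = Q1 − 1.5·IQR = 278.50 − 100.50 = 178.00.
Upper fence = Q3 + 1.5·IQR = 345.50 + 100.50 = 446.00.
540 lies above the upper fence.

yes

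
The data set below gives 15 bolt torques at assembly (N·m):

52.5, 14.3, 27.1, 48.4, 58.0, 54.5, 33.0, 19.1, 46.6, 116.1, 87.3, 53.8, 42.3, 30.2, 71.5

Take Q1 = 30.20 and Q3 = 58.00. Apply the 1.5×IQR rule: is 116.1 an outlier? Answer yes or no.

yes

IQR = Q3 − Q1 = 58.00 − 30.20 = 27.80.
Lower fence = Q1 − 1.5·IQR = 30.20 − 41.70 = -11.50.
Upper fence = Q3 + 1.5·IQR = 58.00 + 41.70 = 99.70.
116.1 lies above the upper fence.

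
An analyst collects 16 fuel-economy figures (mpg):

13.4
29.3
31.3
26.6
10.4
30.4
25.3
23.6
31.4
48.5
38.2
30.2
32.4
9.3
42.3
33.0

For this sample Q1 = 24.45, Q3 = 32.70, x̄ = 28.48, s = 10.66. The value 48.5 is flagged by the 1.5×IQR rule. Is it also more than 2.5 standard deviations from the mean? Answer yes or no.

no

z = (48.5 − 28.48) / 10.66 = 1.88.
|z| = 1.88 ≤ 2.5.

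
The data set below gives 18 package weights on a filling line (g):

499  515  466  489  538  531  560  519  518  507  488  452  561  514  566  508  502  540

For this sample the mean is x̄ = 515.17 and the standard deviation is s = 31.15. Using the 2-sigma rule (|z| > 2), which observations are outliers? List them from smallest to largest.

452

Cutoffs at x̄ ± 2s: 515.17 ± 2·31.15 = [452.87, 577.47].
452: z = -2.03, |z| > 2 → outlier.
Every other value lies within [452.87, 577.47].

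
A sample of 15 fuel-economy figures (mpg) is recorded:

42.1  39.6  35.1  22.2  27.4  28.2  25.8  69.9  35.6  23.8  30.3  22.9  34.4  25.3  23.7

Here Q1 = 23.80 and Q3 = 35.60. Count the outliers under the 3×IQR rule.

IQR = 11.80; fences at 23.80 − 35.40 = -11.60 and 35.60 + 35.40 = 71.00.
Every value lies within the cutoffs.

0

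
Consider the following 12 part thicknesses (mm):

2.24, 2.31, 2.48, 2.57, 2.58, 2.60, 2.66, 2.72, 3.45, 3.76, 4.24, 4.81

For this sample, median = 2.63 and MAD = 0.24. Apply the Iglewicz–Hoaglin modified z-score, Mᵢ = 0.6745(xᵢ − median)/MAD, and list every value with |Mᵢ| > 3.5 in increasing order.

|Mᵢ| > 3.5 ⇔ |xᵢ − 2.63| > 3.5·0.24/0.6745 = 1.25.
So outliers lie outside [1.38, 3.88].
4.24: M = 4.52 → outlier.
4.81: M = 6.13 → outlier.

4.24, 4.81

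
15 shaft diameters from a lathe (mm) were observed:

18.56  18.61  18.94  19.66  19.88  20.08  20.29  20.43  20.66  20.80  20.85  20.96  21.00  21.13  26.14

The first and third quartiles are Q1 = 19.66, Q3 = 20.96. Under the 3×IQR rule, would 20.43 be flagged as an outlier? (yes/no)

IQR = Q3 − Q1 = 20.96 − 19.66 = 1.30.
Lower fence = Q1 − 3·IQR = 19.66 − 3.90 = 15.76.
Upper fence = Q3 + 3·IQR = 20.96 + 3.90 = 24.86.
20.43 lies within [15.76, 24.86].

no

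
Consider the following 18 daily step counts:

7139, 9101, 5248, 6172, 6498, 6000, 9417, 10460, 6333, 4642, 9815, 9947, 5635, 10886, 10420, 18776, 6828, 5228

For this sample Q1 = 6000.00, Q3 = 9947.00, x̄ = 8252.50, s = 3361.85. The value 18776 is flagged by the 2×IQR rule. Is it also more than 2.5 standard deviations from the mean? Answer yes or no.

yes

z = (18776 − 8252.50) / 3361.85 = 3.13.
|z| = 3.13 > 2.5.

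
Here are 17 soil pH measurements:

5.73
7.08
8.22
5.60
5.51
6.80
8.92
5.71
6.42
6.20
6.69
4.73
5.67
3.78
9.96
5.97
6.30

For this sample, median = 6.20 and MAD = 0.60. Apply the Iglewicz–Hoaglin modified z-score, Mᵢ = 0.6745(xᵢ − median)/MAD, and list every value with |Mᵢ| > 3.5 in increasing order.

9.96

|Mᵢ| > 3.5 ⇔ |xᵢ − 6.20| > 3.5·0.60/0.6745 = 3.11.
So outliers lie outside [3.09, 9.31].
9.96: M = 4.23 → outlier.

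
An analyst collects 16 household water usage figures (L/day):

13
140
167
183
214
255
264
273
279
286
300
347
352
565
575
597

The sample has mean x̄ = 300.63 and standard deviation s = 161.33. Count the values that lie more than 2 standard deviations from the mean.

0

Cutoffs: x̄ ± 2s = [-22.03, 623.29].
Every value lies within the cutoffs.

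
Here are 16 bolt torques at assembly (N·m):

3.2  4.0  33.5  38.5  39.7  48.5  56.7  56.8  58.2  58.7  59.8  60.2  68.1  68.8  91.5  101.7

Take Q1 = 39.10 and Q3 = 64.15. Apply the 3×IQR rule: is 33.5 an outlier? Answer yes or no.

no

IQR = Q3 − Q1 = 64.15 − 39.10 = 25.05.
Lower fence = Q1 − 3·IQR = 39.10 − 75.15 = -36.05.
Upper fence = Q3 + 3·IQR = 64.15 + 75.15 = 139.30.
33.5 lies within [-36.05, 139.30].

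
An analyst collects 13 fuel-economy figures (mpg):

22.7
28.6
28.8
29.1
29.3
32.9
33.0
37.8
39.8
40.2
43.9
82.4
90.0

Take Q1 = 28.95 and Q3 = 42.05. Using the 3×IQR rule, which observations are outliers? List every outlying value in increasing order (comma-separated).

82.4, 90.0

IQR = Q3 − Q1 = 42.05 − 28.95 = 13.10.
Lower fence = Q1 − 3·IQR = 28.95 − 39.30 = -10.35.
Upper fence = Q3 + 3·IQR = 42.05 + 39.30 = 81.35.
82.4 > 81.35 → outlier.
90.0 > 81.35 → outlier.
All remaining values lie within [-10.35, 81.35].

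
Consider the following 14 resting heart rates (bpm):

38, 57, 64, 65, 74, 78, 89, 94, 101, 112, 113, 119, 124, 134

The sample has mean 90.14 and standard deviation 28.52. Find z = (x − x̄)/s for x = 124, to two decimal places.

z = (124 − 90.14) / 28.52 = 1.19.

1.19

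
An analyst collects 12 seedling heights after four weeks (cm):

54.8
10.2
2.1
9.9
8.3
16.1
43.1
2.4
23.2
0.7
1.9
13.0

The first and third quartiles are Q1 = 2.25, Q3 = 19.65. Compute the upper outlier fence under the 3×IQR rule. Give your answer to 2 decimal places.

71.85

IQR = Q3 − Q1 = 19.65 − 2.25 = 17.40.
Lower fence = Q1 − 3·IQR = 2.25 − 52.20 = -49.95.
Upper fence = Q3 + 3·IQR = 19.65 + 52.20 = 71.85.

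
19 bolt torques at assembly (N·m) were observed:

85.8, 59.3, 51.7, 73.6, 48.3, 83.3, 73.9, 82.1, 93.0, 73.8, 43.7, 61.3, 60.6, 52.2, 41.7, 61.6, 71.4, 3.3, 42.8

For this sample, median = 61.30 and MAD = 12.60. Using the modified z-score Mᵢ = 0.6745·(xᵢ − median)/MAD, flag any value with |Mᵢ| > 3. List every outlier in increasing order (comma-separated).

3.3

|Mᵢ| > 3 ⇔ |xᵢ − 61.30| > 3·12.60/0.6745 = 56.04.
So outliers lie outside [5.26, 117.34].
3.3: M = -3.10 → outlier.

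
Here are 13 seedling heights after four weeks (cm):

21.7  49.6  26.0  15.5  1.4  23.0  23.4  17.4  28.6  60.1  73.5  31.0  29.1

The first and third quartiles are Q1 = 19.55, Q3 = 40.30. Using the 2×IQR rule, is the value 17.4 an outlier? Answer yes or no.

no

IQR = Q3 − Q1 = 40.30 − 19.55 = 20.75.
Lower fence = Q1 − 2·IQR = 19.55 − 41.50 = -21.95.
Upper fence = Q3 + 2·IQR = 40.30 + 41.50 = 81.80.
17.4 lies within [-21.95, 81.80].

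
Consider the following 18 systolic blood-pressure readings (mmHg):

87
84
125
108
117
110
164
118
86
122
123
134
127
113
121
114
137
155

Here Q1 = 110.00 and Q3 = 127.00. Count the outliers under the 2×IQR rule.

1

IQR = 17.00; fences at 110.00 − 34.00 = 76.00 and 127.00 + 34.00 = 161.00.
Outside the cutoffs: 164.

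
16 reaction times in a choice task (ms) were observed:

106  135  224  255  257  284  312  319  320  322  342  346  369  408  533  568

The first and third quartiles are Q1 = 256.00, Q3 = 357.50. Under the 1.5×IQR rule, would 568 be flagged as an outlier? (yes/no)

IQR = Q3 − Q1 = 357.50 − 256.00 = 101.50.
Lower fence = Q1 − 1.5·IQR = 256.00 − 152.25 = 103.75.
Upper fence = Q3 + 1.5·IQR = 357.50 + 152.25 = 509.75.
568 lies above the upper fence.

yes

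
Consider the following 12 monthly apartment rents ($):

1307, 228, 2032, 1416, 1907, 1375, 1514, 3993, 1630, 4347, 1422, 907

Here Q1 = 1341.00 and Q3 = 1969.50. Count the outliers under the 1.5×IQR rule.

IQR = 628.50; fences at 1341.00 − 942.75 = 398.25 and 1969.50 + 942.75 = 2912.25.
Outside the cutoffs: 228, 3993, 4347.

3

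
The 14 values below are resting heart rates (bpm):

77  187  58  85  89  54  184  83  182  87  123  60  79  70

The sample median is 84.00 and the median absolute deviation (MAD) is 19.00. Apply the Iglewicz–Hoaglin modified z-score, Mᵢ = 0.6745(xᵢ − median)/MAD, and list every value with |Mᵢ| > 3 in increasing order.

182, 184, 187

|Mᵢ| > 3 ⇔ |xᵢ − 84.00| > 3·19.00/0.6745 = 84.51.
So outliers lie outside [-0.51, 168.51].
182: M = 3.48 → outlier.
184: M = 3.55 → outlier.
187: M = 3.66 → outlier.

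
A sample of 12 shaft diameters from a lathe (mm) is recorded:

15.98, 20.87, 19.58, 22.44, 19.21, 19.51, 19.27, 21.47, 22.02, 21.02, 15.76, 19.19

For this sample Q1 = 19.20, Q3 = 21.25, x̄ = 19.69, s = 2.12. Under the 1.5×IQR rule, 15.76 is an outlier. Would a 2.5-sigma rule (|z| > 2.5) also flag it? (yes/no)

no

z = (15.76 − 19.69) / 2.12 = -1.85.
|z| = 1.85 ≤ 2.5.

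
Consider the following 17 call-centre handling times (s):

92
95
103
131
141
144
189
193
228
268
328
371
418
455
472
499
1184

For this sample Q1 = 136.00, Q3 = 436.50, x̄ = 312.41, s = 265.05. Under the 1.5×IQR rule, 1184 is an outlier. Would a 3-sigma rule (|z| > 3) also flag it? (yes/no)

z = (1184 − 312.41) / 265.05 = 3.29.
|z| = 3.29 > 3.

yes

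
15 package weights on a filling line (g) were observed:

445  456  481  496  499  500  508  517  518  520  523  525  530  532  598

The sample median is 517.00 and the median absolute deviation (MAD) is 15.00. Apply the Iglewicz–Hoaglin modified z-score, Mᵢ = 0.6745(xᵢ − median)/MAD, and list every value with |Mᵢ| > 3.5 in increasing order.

|Mᵢ| > 3.5 ⇔ |xᵢ − 517.00| > 3.5·15.00/0.6745 = 77.84.
So outliers lie outside [439.16, 594.84].
598: M = 3.64 → outlier.

598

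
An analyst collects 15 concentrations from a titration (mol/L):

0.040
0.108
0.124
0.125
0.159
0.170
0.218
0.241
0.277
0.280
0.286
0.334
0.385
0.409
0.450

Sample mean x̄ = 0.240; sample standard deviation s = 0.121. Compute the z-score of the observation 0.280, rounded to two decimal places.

z = (0.280 − 0.240) / 0.121 = 0.33.

0.33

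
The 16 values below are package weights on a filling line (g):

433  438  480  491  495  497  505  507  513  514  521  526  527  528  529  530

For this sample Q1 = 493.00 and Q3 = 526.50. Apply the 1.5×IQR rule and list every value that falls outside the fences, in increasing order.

IQR = Q3 − Q1 = 526.50 − 493.00 = 33.50.
Lower fence = Q1 − 1.5·IQR = 493.00 − 50.25 = 442.75.
Upper fence = Q3 + 1.5·IQR = 526.50 + 50.25 = 576.75.
433 < 442.75 → outlier.
438 < 442.75 → outlier.
All remaining values lie within [442.75, 576.75].

433, 438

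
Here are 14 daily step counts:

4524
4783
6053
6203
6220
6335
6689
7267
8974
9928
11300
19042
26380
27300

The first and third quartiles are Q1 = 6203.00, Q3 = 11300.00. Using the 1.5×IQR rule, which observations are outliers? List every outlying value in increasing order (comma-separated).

IQR = Q3 − Q1 = 11300.00 − 6203.00 = 5097.00.
Lower fence = Q1 − 1.5·IQR = 6203.00 − 7645.50 = -1442.50.
Upper fence = Q3 + 1.5·IQR = 11300.00 + 7645.50 = 18945.50.
19042 > 18945.50 → outlier.
26380 > 18945.50 → outlier.
27300 > 18945.50 → outlier.
All remaining values lie within [-1442.50, 18945.50].

19042, 26380, 27300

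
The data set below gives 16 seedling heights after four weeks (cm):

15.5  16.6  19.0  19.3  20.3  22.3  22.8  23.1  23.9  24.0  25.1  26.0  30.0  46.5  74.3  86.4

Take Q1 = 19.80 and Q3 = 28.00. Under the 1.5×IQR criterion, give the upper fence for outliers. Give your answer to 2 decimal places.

40.30

IQR = Q3 − Q1 = 28.00 − 19.80 = 8.20.
Lower fence = Q1 − 1.5·IQR = 19.80 − 12.30 = 7.50.
Upper fence = Q3 + 1.5·IQR = 28.00 + 12.30 = 40.30.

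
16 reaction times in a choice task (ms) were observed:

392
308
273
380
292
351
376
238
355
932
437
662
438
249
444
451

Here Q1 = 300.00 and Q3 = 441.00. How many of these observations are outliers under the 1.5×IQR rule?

IQR = 141.00; fences at 300.00 − 211.50 = 88.50 and 441.00 + 211.50 = 652.50.
Outside the cutoffs: 662, 932.

2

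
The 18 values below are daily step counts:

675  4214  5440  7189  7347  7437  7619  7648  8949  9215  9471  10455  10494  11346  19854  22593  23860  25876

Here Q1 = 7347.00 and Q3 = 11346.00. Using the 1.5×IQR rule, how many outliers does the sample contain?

5

IQR = 3999.00; fences at 7347.00 − 5998.50 = 1348.50 and 11346.00 + 5998.50 = 17344.50.
Outside the cutoffs: 675, 19854, 22593, 23860, 25876.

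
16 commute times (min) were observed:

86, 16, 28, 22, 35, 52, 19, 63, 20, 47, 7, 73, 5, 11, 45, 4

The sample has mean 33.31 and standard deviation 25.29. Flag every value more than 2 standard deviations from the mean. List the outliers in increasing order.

86

Cutoffs at x̄ ± 2s: 33.31 ± 2·25.29 = [-17.27, 83.89].
86: z = 2.08, |z| > 2 → outlier.
Every other value lies within [-17.27, 83.89].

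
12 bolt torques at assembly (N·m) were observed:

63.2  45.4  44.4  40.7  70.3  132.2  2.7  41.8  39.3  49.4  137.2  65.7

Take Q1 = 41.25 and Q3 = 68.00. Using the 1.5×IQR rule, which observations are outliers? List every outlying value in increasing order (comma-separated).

132.2, 137.2

IQR = Q3 − Q1 = 68.00 − 41.25 = 26.75.
Lower fence = Q1 − 1.5·IQR = 41.25 − 40.125 = 1.125.
Upper fence = Q3 + 1.5·IQR = 68.00 + 40.125 = 108.125.
132.2 > 108.125 → outlier.
137.2 > 108.125 → outlier.
All remaining values lie within [1.125, 108.125].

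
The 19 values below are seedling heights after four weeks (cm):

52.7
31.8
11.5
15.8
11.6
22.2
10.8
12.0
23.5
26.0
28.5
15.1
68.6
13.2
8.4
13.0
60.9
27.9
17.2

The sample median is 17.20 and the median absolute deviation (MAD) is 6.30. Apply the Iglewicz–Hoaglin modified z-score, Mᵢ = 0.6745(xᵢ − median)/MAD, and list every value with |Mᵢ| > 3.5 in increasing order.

|Mᵢ| > 3.5 ⇔ |xᵢ − 17.20| > 3.5·6.30/0.6745 = 32.69.
So outliers lie outside [-15.49, 49.89].
52.7: M = 3.80 → outlier.
60.9: M = 4.68 → outlier.
68.6: M = 5.50 → outlier.

52.7, 60.9, 68.6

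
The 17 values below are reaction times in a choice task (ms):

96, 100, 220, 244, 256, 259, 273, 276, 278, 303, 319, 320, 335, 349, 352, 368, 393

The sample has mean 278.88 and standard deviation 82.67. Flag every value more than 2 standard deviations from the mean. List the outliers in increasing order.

Cutoffs at x̄ ± 2s: 278.88 ± 2·82.67 = [113.54, 444.22].
96: z = -2.21, |z| > 2 → outlier.
100: z = -2.16, |z| > 2 → outlier.
Every other value lies within [113.54, 444.22].

96, 100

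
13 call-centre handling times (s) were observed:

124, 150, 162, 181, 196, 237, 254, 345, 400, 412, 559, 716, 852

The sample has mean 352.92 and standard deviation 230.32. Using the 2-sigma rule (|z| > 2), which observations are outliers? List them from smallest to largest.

852

Cutoffs at x̄ ± 2s: 352.92 ± 2·230.32 = [-107.72, 813.56].
852: z = 2.17, |z| > 2 → outlier.
Every other value lies within [-107.72, 813.56].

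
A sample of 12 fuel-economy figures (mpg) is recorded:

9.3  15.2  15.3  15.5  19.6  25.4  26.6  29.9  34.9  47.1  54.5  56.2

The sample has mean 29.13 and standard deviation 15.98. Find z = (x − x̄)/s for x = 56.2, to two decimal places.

1.69

z = (56.2 − 29.13) / 15.98 = 1.69.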